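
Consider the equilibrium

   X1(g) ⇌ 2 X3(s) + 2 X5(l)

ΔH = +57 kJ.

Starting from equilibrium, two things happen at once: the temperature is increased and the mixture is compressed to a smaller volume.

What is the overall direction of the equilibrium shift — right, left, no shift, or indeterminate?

The forward reaction is endothermic. Raising T favours the endothermic direction — shift to the right.
Gas moles: reactants 1, products 0 (Δn_gas = -1). Compression shifts the system toward the side with fewer moles of gas — to the right.
All effects act in the same direction — net shift to the right.

right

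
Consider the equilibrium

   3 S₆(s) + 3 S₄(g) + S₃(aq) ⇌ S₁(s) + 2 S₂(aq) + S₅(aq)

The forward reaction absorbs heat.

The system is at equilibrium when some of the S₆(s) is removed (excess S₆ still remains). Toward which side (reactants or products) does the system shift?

no shift

S₆ is a pure solid; its activity is 1 regardless of amount, so Q is unaffected — no shift from this change.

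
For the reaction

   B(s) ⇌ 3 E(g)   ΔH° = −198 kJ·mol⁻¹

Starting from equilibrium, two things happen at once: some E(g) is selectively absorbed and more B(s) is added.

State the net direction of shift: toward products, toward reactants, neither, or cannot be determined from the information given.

right

Removing E (g), a product, drives the reaction to the right.
B is a pure solid; its activity is 1 regardless of amount, so Q is unaffected — no shift from this change.
Only the nonzero effect(s) matter; the net shift is to the right.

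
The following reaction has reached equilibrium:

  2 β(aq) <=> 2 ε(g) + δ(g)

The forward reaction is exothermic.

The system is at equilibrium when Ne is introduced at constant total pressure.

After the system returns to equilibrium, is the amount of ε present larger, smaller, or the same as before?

Adding inert gas at constant total pressure expands the volume and lowers every reacting partial pressure. With Δn_gas = 3 − 0 = +3, Q moves away from K toward the side with fewer gas moles, so the system shifts toward the side with more gas moles — to the right.
The net shift is to the right. ε is a product, so its amount increases.

increases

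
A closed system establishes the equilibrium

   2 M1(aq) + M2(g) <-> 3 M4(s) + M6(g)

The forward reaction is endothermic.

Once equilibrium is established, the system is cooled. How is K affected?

decreases

K depends on temperature via the van 't Hoff relation. The forward reaction is endothermic, so lowering T decreases K.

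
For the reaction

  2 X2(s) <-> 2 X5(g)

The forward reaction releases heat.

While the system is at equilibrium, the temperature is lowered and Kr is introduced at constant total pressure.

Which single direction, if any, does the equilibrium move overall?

right

The forward reaction is exothermic. Lowering T favours the exothermic direction — shift to the right.
Adding inert gas at constant total pressure expands the volume and lowers every reacting partial pressure. With Δn_gas = 2 − 0 = +2, Q moves away from K toward the side with fewer gas moles, so the system shifts toward the side with more gas moles — to the right.
All effects act in the same direction — net shift to the right.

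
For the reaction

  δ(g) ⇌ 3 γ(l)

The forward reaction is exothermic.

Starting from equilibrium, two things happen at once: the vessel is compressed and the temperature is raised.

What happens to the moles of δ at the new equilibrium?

Gas moles: reactants 1, products 0 (Δn_gas = -1). Compression shifts the system toward the side with fewer moles of gas — to the right.
The forward reaction is exothermic. Raising T favours the endothermic direction — shift to the left.
The two effects oppose each other, so the net shift — and hence the change in δ — cannot be determined from the given information.

cannot be determined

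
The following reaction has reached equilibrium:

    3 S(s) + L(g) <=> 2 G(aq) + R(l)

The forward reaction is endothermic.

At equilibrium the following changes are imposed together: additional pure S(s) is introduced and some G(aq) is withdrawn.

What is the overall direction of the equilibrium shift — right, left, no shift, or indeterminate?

right

S is a pure solid; its activity is 1 regardless of amount, so Q is unaffected — no shift from this change.
Removing G (aq), a product, drives the reaction to the right.
Only the nonzero effect(s) matter; the net shift is to the right.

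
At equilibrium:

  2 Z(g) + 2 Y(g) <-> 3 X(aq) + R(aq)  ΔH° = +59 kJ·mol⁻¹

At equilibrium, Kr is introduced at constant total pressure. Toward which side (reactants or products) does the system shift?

Adding inert gas at constant total pressure expands the volume and lowers every reacting partial pressure. With Δn_gas = 0 − 4 = -4, Q moves away from K toward the side with fewer gas moles, so the system shifts toward the side with more gas moles — to the left.

left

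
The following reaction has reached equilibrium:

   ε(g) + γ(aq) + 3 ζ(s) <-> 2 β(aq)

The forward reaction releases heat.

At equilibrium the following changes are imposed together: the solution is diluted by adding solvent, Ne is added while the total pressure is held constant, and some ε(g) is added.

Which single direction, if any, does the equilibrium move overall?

cannot be determined

Dilution lowers every aqueous concentration by the same factor. Δn_aq = 2 − 1 = +1, so the system shifts toward the side with more dissolved moles — to the right.
Adding inert gas at constant total pressure expands the volume and lowers every reacting partial pressure. With Δn_gas = 0 − 1 = -1, Q moves away from K toward the side with fewer gas moles, so the system shifts toward the side with more gas moles — to the left.
Adding ε (g), a reactant, drives the reaction to the right.
The individual effects push in opposite directions; without quantitative information the net direction cannot be determined.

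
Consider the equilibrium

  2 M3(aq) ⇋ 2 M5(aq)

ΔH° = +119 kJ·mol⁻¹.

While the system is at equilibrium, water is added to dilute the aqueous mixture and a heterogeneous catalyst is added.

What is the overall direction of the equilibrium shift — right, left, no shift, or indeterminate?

no shift

Dilution scales every aqueous concentration by the same factor. Δn_aq = 2 − 2 = 0, so Q is unchanged — no shift.
A catalyst speeds both forward and reverse rates equally; it changes neither Q nor K — no shift from this change.
None of the changes alters Q relative to K, so there is no net shift.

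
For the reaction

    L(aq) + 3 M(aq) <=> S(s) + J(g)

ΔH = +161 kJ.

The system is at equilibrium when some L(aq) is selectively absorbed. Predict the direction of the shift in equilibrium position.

Removing L (aq), a reactant, drives the reaction to the left.

left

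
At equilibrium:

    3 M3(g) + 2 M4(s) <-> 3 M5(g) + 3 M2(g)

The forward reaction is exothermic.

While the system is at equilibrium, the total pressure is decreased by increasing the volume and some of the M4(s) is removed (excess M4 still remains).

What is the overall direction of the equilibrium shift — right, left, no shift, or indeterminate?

Gas moles: reactants 3, products 6 (Δn_gas = +3). Expansion shifts the system toward the side with more moles of gas — to the right.
M4 is a pure solid; its activity is 1 regardless of amount, so Q is unaffected — no shift from this change.
Only the nonzero effect(s) matter; the net shift is to the right.

right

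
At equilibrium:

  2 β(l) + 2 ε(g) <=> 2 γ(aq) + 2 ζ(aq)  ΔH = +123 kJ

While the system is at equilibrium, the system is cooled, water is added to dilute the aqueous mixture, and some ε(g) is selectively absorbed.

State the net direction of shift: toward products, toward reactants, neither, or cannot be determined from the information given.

cannot be determined

The forward reaction is endothermic. Lowering T favours the exothermic direction — shift to the left.
Dilution lowers every aqueous concentration by the same factor. Δn_aq = 4 − 0 = +4, so the system shifts toward the side with more dissolved moles — to the right.
Removing ε (g), a reactant, drives the reaction to the left.
The individual effects push in opposite directions; without quantitative information the net direction cannot be determined.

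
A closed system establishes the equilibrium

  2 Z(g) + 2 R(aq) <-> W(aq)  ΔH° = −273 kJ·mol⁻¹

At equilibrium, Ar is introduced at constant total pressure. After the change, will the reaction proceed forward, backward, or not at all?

left

Adding inert gas at constant total pressure expands the volume and lowers every reacting partial pressure. With Δn_gas = 0 − 2 = -2, Q moves away from K toward the side with fewer gas moles, so the system shifts toward the side with more gas moles — to the left.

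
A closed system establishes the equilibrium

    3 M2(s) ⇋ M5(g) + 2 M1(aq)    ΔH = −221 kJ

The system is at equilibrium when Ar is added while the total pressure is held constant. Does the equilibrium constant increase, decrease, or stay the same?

The equilibrium constant depends only on temperature. This perturbation may move the position of equilibrium, but since T is unchanged, K itself is unchanged.

unchanged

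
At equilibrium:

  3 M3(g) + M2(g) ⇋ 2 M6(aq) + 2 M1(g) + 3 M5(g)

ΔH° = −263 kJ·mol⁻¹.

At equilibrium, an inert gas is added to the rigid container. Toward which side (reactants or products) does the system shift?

no shift

At constant volume, adding an inert gas leaves every reacting species' partial pressure unchanged, so Q is unchanged — no shift from this change.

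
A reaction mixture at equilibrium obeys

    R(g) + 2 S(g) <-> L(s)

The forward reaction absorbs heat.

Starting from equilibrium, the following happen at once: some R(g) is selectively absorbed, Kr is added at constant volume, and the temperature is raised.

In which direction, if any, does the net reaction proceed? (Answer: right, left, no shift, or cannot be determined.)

Removing R (g), a reactant, drives the reaction to the left.
At constant volume, adding an inert gas leaves every reacting species' partial pressure unchanged, so Q is unchanged — no shift from this change.
The forward reaction is endothermic. Raising T favours the endothermic direction — shift to the right.
The individual effects push in opposite directions; without quantitative information the net direction cannot be determined.

cannot be determined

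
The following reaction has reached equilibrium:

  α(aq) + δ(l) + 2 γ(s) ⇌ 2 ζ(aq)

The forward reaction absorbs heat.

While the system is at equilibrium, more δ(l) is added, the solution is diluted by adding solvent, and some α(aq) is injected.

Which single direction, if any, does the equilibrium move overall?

right

δ is a pure liquid; its activity is 1 regardless of amount, so Q is unaffected — no shift from this change.
Dilution lowers every aqueous concentration by the same factor. Δn_aq = 2 − 1 = +1, so the system shifts toward the side with more dissolved moles — to the right.
Adding α (aq), a reactant, drives the reaction to the right.
Only the nonzero effect(s) matter; the net shift is to the right.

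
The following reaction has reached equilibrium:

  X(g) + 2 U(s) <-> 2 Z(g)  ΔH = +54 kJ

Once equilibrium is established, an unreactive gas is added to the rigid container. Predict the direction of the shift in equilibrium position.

At constant volume, adding an inert gas leaves every reacting species' partial pressure unchanged, so Q is unchanged — no shift from this change.

no shift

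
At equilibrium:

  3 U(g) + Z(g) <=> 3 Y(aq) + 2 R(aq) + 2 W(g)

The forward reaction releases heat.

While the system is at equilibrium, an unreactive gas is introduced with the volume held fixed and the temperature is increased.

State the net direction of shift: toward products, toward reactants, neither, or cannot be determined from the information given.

At constant volume, adding an inert gas leaves every reacting species' partial pressure unchanged, so Q is unchanged — no shift from this change.
The forward reaction is exothermic. Raising T favours the endothermic direction — shift to the left.
Only the nonzero effect(s) matter; the net shift is to the left.

left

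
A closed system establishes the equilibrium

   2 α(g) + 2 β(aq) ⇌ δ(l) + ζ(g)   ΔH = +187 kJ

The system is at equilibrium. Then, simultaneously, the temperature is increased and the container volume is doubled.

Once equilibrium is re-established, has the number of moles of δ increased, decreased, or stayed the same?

The forward reaction is endothermic. Raising T favours the endothermic direction — shift to the right.
Gas moles: reactants 2, products 1 (Δn_gas = -1). Expansion shifts the system toward the side with more moles of gas — to the left.
The two effects oppose each other, so the net shift — and hence the change in δ — cannot be determined from the given information.

cannot be determined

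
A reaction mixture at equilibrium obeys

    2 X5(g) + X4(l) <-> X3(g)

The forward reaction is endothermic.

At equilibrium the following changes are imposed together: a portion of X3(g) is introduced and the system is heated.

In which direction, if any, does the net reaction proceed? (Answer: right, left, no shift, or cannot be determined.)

cannot be determined

Adding X3 (g), a product, drives the reaction to the left.
The forward reaction is endothermic. Raising T favours the endothermic direction — shift to the right.
The individual effects push in opposite directions; without quantitative information the net direction cannot be determined.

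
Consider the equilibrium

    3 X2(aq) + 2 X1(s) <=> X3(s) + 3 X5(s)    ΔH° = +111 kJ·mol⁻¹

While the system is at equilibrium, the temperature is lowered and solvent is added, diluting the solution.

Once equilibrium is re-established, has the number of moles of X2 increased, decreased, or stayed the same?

increases

The forward reaction is endothermic. Lowering T favours the exothermic direction — shift to the left.
Dilution lowers every aqueous concentration by the same factor. Δn_aq = 0 − 3 = -3, so the system shifts toward the side with more dissolved moles — to the left.
The net shift is to the left. X2 is a reactant, so its amount increases.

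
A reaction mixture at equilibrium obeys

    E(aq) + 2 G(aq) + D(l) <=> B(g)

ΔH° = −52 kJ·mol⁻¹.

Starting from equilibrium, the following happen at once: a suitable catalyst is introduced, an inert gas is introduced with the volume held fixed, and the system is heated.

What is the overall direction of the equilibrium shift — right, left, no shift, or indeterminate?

A catalyst speeds both forward and reverse rates equally; it changes neither Q nor K — no shift from this change.
At constant volume, adding an inert gas leaves every reacting species' partial pressure unchanged, so Q is unchanged — no shift from this change.
The forward reaction is exothermic. Raising T favours the endothermic direction — shift to the left.
Only the nonzero effect(s) matter; the net shift is to the left.

left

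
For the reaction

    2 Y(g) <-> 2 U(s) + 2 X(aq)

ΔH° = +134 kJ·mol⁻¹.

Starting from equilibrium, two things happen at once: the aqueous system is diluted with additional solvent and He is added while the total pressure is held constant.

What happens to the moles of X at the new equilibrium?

Dilution lowers every aqueous concentration by the same factor. Δn_aq = 2 − 0 = +2, so the system shifts toward the side with more dissolved moles — to the right.
Adding inert gas at constant total pressure expands the volume and lowers every reacting partial pressure. With Δn_gas = 0 − 2 = -2, Q moves away from K toward the side with fewer gas moles, so the system shifts toward the side with more gas moles — to the left.
The two effects oppose each other, so the net shift — and hence the change in X — cannot be determined from the given information.

cannot be determined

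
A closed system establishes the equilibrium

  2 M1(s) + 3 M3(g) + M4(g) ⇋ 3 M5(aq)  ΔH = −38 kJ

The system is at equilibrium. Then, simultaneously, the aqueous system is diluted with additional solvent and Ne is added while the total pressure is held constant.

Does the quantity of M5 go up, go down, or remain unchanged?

Dilution lowers every aqueous concentration by the same factor. Δn_aq = 3 − 0 = +3, so the system shifts toward the side with more dissolved moles — to the right.
Adding inert gas at constant total pressure expands the volume and lowers every reacting partial pressure. With Δn_gas = 0 − 4 = -4, Q moves away from K toward the side with fewer gas moles, so the system shifts toward the side with more gas moles — to the left.
The two effects oppose each other, so the net shift — and hence the change in M5 — cannot be determined from the given information.

cannot be determined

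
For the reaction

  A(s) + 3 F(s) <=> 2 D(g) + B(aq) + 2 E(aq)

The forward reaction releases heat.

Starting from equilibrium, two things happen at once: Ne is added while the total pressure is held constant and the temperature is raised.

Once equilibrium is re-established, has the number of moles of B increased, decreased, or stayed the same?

cannot be determined

Adding inert gas at constant total pressure expands the volume and lowers every reacting partial pressure. With Δn_gas = 2 − 0 = +2, Q moves away from K toward the side with fewer gas moles, so the system shifts toward the side with more gas moles — to the right.
The forward reaction is exothermic. Raising T favours the endothermic direction — shift to the left.
The two effects oppose each other, so the net shift — and hence the change in B — cannot be determined from the given information.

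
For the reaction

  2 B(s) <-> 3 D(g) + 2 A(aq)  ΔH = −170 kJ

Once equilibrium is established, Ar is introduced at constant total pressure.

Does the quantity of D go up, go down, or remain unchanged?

increases

Adding inert gas at constant total pressure expands the volume and lowers every reacting partial pressure. With Δn_gas = 3 − 0 = +3, Q moves away from K toward the side with fewer gas moles, so the system shifts toward the side with more gas moles — to the right.
The net shift is to the right. D is a product, so its amount increases.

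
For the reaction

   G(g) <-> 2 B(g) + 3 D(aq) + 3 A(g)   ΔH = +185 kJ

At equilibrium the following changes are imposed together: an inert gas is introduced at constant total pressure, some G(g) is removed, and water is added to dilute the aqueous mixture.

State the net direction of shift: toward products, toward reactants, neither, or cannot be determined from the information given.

cannot be determined

Adding inert gas at constant total pressure expands the volume and lowers every reacting partial pressure. With Δn_gas = 5 − 1 = +4, Q moves away from K toward the side with fewer gas moles, so the system shifts toward the side with more gas moles — to the right.
Removing G (g), a reactant, drives the reaction to the left.
Dilution lowers every aqueous concentration by the same factor. Δn_aq = 3 − 0 = +3, so the system shifts toward the side with more dissolved moles — to the right.
The individual effects push in opposite directions; without quantitative information the net direction cannot be determined.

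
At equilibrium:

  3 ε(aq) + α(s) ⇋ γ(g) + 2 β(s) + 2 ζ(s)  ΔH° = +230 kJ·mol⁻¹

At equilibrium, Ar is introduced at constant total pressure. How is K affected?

unchanged

The equilibrium constant depends only on temperature. This perturbation may move the position of equilibrium, but since T is unchanged, K itself is unchanged.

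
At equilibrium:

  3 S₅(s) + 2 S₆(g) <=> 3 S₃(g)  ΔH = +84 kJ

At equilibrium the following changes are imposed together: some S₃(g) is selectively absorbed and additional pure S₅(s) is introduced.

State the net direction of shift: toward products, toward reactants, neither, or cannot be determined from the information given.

right

Removing S₃ (g), a product, drives the reaction to the right.
S₅ is a pure solid; its activity is 1 regardless of amount, so Q is unaffected — no shift from this change.
Only the nonzero effect(s) matter; the net shift is to the right.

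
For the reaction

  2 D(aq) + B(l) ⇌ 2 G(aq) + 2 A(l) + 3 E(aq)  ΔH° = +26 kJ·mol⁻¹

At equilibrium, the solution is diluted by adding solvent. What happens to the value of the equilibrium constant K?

The equilibrium constant depends only on temperature. This perturbation may move the position of equilibrium, but since T is unchanged, K itself is unchanged.

unchanged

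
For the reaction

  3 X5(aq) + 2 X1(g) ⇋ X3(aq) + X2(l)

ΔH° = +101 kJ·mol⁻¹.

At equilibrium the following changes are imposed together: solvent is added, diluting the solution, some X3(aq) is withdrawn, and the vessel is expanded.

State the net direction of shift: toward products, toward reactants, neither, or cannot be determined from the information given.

Dilution lowers every aqueous concentration by the same factor. Δn_aq = 1 − 3 = -2, so the system shifts toward the side with more dissolved moles — to the left.
Removing X3 (aq), a product, drives the reaction to the right.
Gas moles: reactants 2, products 0 (Δn_gas = -2). Expansion shifts the system toward the side with more moles of gas — to the left.
The individual effects push in opposite directions; without quantitative information the net direction cannot be determined.

cannot be determined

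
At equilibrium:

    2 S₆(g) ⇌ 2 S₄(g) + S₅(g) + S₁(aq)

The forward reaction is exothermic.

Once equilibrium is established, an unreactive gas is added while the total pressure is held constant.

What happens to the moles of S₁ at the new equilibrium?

Adding inert gas at constant total pressure expands the volume and lowers every reacting partial pressure. With Δn_gas = 3 − 2 = +1, Q moves away from K toward the side with fewer gas moles, so the system shifts toward the side with more gas moles — to the right.
The net shift is to the right. S₁ is a product, so its amount increases.

increases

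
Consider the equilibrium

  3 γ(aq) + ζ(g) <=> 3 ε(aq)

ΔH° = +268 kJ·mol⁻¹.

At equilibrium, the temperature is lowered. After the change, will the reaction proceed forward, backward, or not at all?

left

The forward reaction is endothermic. Lowering T favours the exothermic direction — shift to the left.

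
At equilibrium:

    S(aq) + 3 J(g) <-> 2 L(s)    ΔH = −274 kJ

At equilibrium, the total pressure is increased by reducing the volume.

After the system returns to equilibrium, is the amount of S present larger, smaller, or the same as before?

decreases

Gas moles: reactants 3, products 0 (Δn_gas = -3). Compression shifts the system toward the side with fewer moles of gas — to the right.
The net shift is to the right. S is a reactant, so its amount decreases.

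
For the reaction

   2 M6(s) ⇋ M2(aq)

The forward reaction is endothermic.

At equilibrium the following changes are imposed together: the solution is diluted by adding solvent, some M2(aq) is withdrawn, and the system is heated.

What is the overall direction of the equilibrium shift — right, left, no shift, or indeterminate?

Dilution lowers every aqueous concentration by the same factor. Δn_aq = 1 − 0 = +1, so the system shifts toward the side with more dissolved moles — to the right.
Removing M2 (aq), a product, drives the reaction to the right.
The forward reaction is endothermic. Raising T favours the endothermic direction — shift to the right.
All effects act in the same direction — net shift to the right.

right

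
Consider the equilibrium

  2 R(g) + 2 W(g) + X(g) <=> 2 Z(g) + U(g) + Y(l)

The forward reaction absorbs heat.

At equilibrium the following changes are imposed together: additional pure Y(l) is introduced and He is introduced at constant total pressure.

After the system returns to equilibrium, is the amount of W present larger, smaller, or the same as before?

Y is a pure liquid; its activity is 1 regardless of amount, so Q is unaffected — no shift from this change.
Adding inert gas at constant total pressure expands the volume and lowers every reacting partial pressure. With Δn_gas = 3 − 5 = -2, Q moves away from K toward the side with fewer gas moles, so the system shifts toward the side with more gas moles — to the left.
The net shift is to the left. W is a reactant, so its amount increases.

increases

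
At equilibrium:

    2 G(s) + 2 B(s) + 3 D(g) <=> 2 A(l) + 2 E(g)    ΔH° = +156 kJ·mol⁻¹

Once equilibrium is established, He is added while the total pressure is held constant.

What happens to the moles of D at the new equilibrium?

Adding inert gas at constant total pressure expands the volume and lowers every reacting partial pressure. With Δn_gas = 2 − 3 = -1, Q moves away from K toward the side with fewer gas moles, so the system shifts toward the side with more gas moles — to the left.
The net shift is to the left. D is a reactant, so its amount increases.

increases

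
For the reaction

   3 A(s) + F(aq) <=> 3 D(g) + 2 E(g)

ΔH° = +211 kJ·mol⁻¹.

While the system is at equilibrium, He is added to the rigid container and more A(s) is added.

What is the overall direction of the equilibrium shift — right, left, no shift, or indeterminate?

At constant volume, adding an inert gas leaves every reacting species' partial pressure unchanged, so Q is unchanged — no shift from this change.
A is a pure solid; its activity is 1 regardless of amount, so Q is unaffected — no shift from this change.
None of the changes alters Q relative to K, so there is no net shift.

no shift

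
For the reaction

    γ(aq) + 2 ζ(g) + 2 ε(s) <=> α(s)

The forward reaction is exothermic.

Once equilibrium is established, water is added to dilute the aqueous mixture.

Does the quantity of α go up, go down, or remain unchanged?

Dilution lowers every aqueous concentration by the same factor. Δn_aq = 0 − 1 = -1, so the system shifts toward the side with more dissolved moles — to the left.
The net shift is to the left. α is a product, so its amount decreases.

decreases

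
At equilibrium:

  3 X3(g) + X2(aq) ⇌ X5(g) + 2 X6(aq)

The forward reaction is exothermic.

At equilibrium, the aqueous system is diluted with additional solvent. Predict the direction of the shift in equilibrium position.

Dilution lowers every aqueous concentration by the same factor. Δn_aq = 2 − 1 = +1, so the system shifts toward the side with more dissolved moles — to the right.

right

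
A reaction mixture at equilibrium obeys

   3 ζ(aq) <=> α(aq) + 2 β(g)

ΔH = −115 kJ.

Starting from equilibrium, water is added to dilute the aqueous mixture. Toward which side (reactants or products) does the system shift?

left

Dilution lowers every aqueous concentration by the same factor. Δn_aq = 1 − 3 = -2, so the system shifts toward the side with more dissolved moles — to the left.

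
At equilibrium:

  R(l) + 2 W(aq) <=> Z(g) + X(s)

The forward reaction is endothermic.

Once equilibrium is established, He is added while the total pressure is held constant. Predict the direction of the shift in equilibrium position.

Adding inert gas at constant total pressure expands the volume and lowers every reacting partial pressure. With Δn_gas = 1 − 0 = +1, Q moves away from K toward the side with fewer gas moles, so the system shifts toward the side with more gas moles — to the right.

right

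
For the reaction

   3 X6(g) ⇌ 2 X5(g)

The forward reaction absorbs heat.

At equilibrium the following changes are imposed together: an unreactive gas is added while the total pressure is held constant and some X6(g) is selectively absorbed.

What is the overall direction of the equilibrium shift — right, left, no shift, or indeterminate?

Adding inert gas at constant total pressure expands the volume and lowers every reacting partial pressure. With Δn_gas = 2 − 3 = -1, Q moves away from K toward the side with fewer gas moles, so the system shifts toward the side with more gas moles — to the left.
Removing X6 (g), a reactant, drives the reaction to the left.
All effects act in the same direction — net shift to the left.

left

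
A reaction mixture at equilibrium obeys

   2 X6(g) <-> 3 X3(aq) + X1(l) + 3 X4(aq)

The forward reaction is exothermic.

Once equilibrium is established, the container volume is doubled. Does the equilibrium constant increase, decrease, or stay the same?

unchanged

The equilibrium constant depends only on temperature. This perturbation may move the position of equilibrium, but since T is unchanged, K itself is unchanged.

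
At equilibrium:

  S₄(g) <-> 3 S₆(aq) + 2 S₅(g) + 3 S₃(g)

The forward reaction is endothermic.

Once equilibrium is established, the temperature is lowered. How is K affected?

decreases

K depends on temperature via the van 't Hoff relation. The forward reaction is endothermic, so lowering T decreases K.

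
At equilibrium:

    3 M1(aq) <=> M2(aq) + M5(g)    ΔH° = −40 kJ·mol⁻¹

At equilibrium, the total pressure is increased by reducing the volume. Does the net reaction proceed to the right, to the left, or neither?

left

Gas moles: reactants 0, products 1 (Δn_gas = +1). Compression shifts the system toward the side with fewer moles of gas — to the left.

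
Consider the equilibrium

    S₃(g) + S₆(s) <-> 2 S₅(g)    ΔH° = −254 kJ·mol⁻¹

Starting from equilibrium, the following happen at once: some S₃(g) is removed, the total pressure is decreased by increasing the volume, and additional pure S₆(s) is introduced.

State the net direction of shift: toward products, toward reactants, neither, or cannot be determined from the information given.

cannot be determined

Removing S₃ (g), a reactant, drives the reaction to the left.
Gas moles: reactants 1, products 2 (Δn_gas = +1). Expansion shifts the system toward the side with more moles of gas — to the right.
S₆ is a pure solid; its activity is 1 regardless of amount, so Q is unaffected — no shift from this change.
The individual effects push in opposite directions; without quantitative information the net direction cannot be determined.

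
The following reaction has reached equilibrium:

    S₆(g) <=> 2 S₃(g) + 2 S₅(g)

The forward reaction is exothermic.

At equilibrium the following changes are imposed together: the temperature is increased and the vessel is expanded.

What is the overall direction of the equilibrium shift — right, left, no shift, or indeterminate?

The forward reaction is exothermic. Raising T favours the endothermic direction — shift to the left.
Gas moles: reactants 1, products 4 (Δn_gas = +3). Expansion shifts the system toward the side with more moles of gas — to the right.
The individual effects push in opposite directions; without quantitative information the net direction cannot be determined.

cannot be determined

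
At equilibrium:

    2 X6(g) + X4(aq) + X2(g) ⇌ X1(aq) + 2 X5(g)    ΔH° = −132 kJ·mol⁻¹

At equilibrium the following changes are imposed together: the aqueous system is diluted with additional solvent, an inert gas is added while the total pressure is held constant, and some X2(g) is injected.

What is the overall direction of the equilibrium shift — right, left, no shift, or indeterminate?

cannot be determined

Dilution scales every aqueous concentration by the same factor. Δn_aq = 1 − 1 = 0, so Q is unchanged — no shift.
Adding inert gas at constant total pressure expands the volume and lowers every reacting partial pressure. With Δn_gas = 2 − 3 = -1, Q moves away from K toward the side with fewer gas moles, so the system shifts toward the side with more gas moles — to the left.
Adding X2 (g), a reactant, drives the reaction to the right.
The individual effects push in opposite directions; without quantitative information the net direction cannot be determined.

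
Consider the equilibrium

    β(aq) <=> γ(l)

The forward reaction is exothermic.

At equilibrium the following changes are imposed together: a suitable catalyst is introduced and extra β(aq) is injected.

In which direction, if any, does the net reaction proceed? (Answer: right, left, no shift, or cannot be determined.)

right

A catalyst speeds both forward and reverse rates equally; it changes neither Q nor K — no shift from this change.
Adding β (aq), a reactant, drives the reaction to the right.
Only the nonzero effect(s) matter; the net shift is to the right.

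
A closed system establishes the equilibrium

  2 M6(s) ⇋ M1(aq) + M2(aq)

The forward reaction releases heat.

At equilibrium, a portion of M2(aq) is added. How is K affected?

unchanged

The equilibrium constant depends only on temperature. This perturbation may move the position of equilibrium, but since T is unchanged, K itself is unchanged.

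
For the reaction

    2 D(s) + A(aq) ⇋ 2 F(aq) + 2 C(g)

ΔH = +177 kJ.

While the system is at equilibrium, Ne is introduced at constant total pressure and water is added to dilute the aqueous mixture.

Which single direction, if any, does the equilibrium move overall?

right

Adding inert gas at constant total pressure expands the volume and lowers every reacting partial pressure. With Δn_gas = 2 − 0 = +2, Q moves away from K toward the side with fewer gas moles, so the system shifts toward the side with more gas moles — to the right.
Dilution lowers every aqueous concentration by the same factor. Δn_aq = 2 − 1 = +1, so the system shifts toward the side with more dissolved moles — to the right.
All effects act in the same direction — net shift to the right.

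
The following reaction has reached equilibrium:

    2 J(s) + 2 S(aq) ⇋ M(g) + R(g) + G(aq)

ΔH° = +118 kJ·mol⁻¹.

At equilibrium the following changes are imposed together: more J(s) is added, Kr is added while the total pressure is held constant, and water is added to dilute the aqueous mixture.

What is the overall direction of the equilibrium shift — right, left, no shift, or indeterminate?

J is a pure solid; its activity is 1 regardless of amount, so Q is unaffected — no shift from this change.
Adding inert gas at constant total pressure expands the volume and lowers every reacting partial pressure. With Δn_gas = 2 − 0 = +2, Q moves away from K toward the side with fewer gas moles, so the system shifts toward the side with more gas moles — to the right.
Dilution lowers every aqueous concentration by the same factor. Δn_aq = 1 − 2 = -1, so the system shifts toward the side with more dissolved moles — to the left.
The individual effects push in opposite directions; without quantitative information the net direction cannot be determined.

cannot be determined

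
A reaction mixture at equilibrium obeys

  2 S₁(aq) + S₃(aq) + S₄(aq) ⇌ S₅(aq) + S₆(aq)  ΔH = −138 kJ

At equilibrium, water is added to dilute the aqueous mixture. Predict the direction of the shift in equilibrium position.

Dilution lowers every aqueous concentration by the same factor. Δn_aq = 2 − 4 = -2, so the system shifts toward the side with more dissolved moles — to the left.

left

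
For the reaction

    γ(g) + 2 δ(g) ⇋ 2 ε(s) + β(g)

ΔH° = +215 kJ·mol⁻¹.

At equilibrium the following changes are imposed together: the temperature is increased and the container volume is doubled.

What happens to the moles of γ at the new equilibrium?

The forward reaction is endothermic. Raising T favours the endothermic direction — shift to the right.
Gas moles: reactants 3, products 1 (Δn_gas = -2). Expansion shifts the system toward the side with more moles of gas — to the left.
The two effects oppose each other, so the net shift — and hence the change in γ — cannot be determined from the given information.

cannot be determined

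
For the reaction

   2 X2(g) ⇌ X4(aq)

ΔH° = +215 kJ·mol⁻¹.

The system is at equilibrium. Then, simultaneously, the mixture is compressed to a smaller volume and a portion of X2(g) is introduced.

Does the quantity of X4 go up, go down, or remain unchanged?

Gas moles: reactants 2, products 0 (Δn_gas = -2). Compression shifts the system toward the side with fewer moles of gas — to the right.
Adding X2 (g), a reactant, drives the reaction to the right.
The net shift is to the right. X4 is a product, so its amount increases.

increases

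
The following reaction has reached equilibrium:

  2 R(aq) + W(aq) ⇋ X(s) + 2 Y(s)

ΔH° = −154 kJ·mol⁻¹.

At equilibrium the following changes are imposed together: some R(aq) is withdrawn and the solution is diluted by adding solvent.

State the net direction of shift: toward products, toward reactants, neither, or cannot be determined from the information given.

Removing R (aq), a reactant, drives the reaction to the left.
Dilution lowers every aqueous concentration by the same factor. Δn_aq = 0 − 3 = -3, so the system shifts toward the side with more dissolved moles — to the left.
All effects act in the same direction — net shift to the left.

left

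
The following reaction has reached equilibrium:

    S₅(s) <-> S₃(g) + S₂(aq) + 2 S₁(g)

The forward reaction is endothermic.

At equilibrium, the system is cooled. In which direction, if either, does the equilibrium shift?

The forward reaction is endothermic. Lowering T favours the exothermic direction — shift to the left.

left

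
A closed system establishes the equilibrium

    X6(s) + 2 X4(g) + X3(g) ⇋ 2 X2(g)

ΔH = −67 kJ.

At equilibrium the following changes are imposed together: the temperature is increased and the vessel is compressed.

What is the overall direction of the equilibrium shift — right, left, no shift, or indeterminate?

cannot be determined

The forward reaction is exothermic. Raising T favours the endothermic direction — shift to the left.
Gas moles: reactants 3, products 2 (Δn_gas = -1). Compression shifts the system toward the side with fewer moles of gas — to the right.
The individual effects push in opposite directions; without quantitative information the net direction cannot be determined.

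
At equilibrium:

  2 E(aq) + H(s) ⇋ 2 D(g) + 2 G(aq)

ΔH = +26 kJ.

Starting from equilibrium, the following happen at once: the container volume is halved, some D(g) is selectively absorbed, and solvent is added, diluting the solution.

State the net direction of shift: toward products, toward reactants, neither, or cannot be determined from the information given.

Gas moles: reactants 0, products 2 (Δn_gas = +2). Compression shifts the system toward the side with fewer moles of gas — to the left.
Removing D (g), a product, drives the reaction to the right.
Dilution scales every aqueous concentration by the same factor. Δn_aq = 2 − 2 = 0, so Q is unchanged — no shift.
The individual effects push in opposite directions; without quantitative information the net direction cannot be determined.

cannot be determined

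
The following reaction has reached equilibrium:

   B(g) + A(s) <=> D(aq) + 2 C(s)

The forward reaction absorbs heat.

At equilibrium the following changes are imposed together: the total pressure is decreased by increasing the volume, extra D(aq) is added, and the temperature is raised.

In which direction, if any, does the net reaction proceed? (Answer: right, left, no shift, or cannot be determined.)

cannot be determined

Gas moles: reactants 1, products 0 (Δn_gas = -1). Expansion shifts the system toward the side with more moles of gas — to the left.
Adding D (aq), a product, drives the reaction to the left.
The forward reaction is endothermic. Raising T favours the endothermic direction — shift to the right.
The individual effects push in opposite directions; without quantitative information the net direction cannot be determined.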